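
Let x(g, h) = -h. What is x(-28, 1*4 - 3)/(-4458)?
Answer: 1/4458 ≈ 0.00022432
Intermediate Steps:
x(-28, 1*4 - 3)/(-4458) = -(1*4 - 3)/(-4458) = -(4 - 3)*(-1/4458) = -1*1*(-1/4458) = -1*(-1/4458) = 1/4458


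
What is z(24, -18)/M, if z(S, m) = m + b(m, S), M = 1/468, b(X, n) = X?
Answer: -16848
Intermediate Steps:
M = 1/468 ≈ 0.0021368
z(S, m) = 2*m (z(S, m) = m + m = 2*m)
z(24, -18)/M = (2*(-18))/(1/468) = -36*468 = -16848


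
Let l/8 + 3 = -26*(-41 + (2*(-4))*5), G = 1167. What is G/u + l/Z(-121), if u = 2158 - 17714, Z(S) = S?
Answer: -261855351/1882276 ≈ -139.12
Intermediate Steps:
u = -15556
l = 16824 (l = -24 + 8*(-26*(-41 + (2*(-4))*5)) = -24 + 8*(-26*(-41 - 8*5)) = -24 + 8*(-26*(-41 - 40)) = -24 + 8*(-26*(-81)) = -24 + 8*2106 = -24 + 16848 = 16824)
G/u + l/Z(-121) = 1167/(-15556) + 16824/(-121) = 1167*(-1/15556) + 16824*(-1/121) = -1167/15556 - 16824/121 = -261855351/1882276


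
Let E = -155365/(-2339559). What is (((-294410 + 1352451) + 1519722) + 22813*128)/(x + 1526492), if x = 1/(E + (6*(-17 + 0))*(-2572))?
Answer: 3374398098182230647/936914112012482771 ≈ 3.6016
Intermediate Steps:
E = 155365/2339559 (E = -155365*(-1/2339559) = 155365/2339559 ≈ 0.066408)
x = 2339559/613769421661 (x = 1/(155365/2339559 + (6*(-17 + 0))*(-2572)) = 1/(155365/2339559 + (6*(-17))*(-2572)) = 1/(155365/2339559 - 102*(-2572)) = 1/(155365/2339559 + 262344) = 1/(613769421661/2339559) = 2339559/613769421661 ≈ 3.8118e-6)
(((-294410 + 1352451) + 1519722) + 22813*128)/(x + 1526492) = (((-294410 + 1352451) + 1519722) + 22813*128)/(2339559/613769421661 + 1526492) = ((1058041 + 1519722) + 2920064)/(936914112012482771/613769421661) = (2577763 + 2920064)*(613769421661/936914112012482771) = 5497827*(613769421661/936914112012482771) = 3374398098182230647/936914112012482771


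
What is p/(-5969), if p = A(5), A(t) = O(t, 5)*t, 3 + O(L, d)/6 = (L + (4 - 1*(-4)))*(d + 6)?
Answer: -4200/5969 ≈ -0.70364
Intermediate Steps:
O(L, d) = -18 + 6*(6 + d)*(8 + L) (O(L, d) = -18 + 6*((L + (4 - 1*(-4)))*(d + 6)) = -18 + 6*((L + (4 + 4))*(6 + d)) = -18 + 6*((L + 8)*(6 + d)) = -18 + 6*((8 + L)*(6 + d)) = -18 + 6*((6 + d)*(8 + L)) = -18 + 6*(6 + d)*(8 + L))
A(t) = t*(510 + 66*t) (A(t) = (270 + 36*t + 48*5 + 6*t*5)*t = (270 + 36*t + 240 + 30*t)*t = (510 + 66*t)*t = t*(510 + 66*t))
p = 4200 (p = 6*5*(85 + 11*5) = 6*5*(85 + 55) = 6*5*140 = 4200)
p/(-5969) = 4200/(-5969) = 4200*(-1/5969) = -4200/5969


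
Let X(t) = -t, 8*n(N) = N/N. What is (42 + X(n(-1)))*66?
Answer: 11055/4 ≈ 2763.8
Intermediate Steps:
n(N) = ⅛ (n(N) = (N/N)/8 = (⅛)*1 = ⅛)
(42 + X(n(-1)))*66 = (42 - 1*⅛)*66 = (42 - ⅛)*66 = (335/8)*66 = 11055/4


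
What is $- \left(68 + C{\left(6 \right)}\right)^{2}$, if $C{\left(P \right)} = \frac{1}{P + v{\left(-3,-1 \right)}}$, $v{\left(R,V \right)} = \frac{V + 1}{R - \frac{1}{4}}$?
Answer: $- \frac{167281}{36} \approx -4646.7$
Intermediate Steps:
$v{\left(R,V \right)} = \frac{1 + V}{- \frac{1}{4} + R}$ ($v{\left(R,V \right)} = \frac{1 + V}{R - \frac{1}{4}} = \frac{1 + V}{- \frac{1}{4} + R}$)
$C{\left(P \right)} = \frac{1}{P}$ ($C{\left(P \right)} = \frac{1}{P + \frac{4 \left(1 - 1\right)}{-1 + 4 \left(-3\right)}} = \frac{1}{P + 4 \frac{1}{-1 - 12} \cdot 0} = \frac{1}{P + 4 \frac{1}{-13} \cdot 0} = \frac{1}{P + 4 \left(- \frac{1}{13}\right) 0} = \frac{1}{P + 0} = \frac{1}{P}$)
$- \left(68 + C{\left(6 \right)}\right)^{2} = - \left(68 + \frac{1}{6}\right)^{2} = - \left(\frac{409}{6}\right)^{2} = \left(-1\right) \frac{167281}{36} = - \frac{167281}{36}$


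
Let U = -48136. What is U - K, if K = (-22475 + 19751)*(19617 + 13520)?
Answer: 90217052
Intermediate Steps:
K = -90265188 (K = -2724*33137 = -90265188)
U - K = -48136 - 1*(-90265188) = -48136 + 90265188 = 90217052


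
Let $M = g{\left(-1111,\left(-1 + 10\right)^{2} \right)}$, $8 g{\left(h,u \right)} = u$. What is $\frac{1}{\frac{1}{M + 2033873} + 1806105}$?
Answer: $\frac{16271065}{29387251851833} \approx 5.5368 \cdot 10^{-7}$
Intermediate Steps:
$g{\left(h,u \right)} = \frac{u}{8}$
$M = \frac{81}{8}$ ($M = \frac{\left(-1 + 10\right)^{2}}{8} = \frac{9^{2}}{8} = \frac{1}{8} \cdot 81 = \frac{81}{8} \approx 10.125$)
$\frac{1}{\frac{1}{M + 2033873} + 1806105} = \frac{1}{\frac{1}{\frac{81}{8} + 2033873} + 1806105} = \frac{1}{\frac{1}{\frac{16271065}{8}} + 1806105} = \frac{1}{\frac{8}{16271065} + 1806105} = \frac{1}{\frac{29387251851833}{16271065}} = \frac{16271065}{29387251851833}$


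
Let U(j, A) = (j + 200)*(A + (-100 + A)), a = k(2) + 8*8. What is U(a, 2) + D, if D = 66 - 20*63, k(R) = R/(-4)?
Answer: -26490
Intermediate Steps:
k(R) = -R/4 (k(R) = R*(-1/4) = -R/4)
a = 127/2 (a = -1/4*2 + 8*8 = -1/2 + 64 = 127/2 ≈ 63.500)
U(j, A) = (-100 + 2*A)*(200 + j) (U(j, A) = (200 + j)*(-100 + 2*A) = (-100 + 2*A)*(200 + j))
D = -1194 (D = 66 - 1260 = -1194)
U(a, 2) + D = (-20000 - 100*127/2 + 400*2 + 2*2*(127/2)) - 1194 = (-20000 - 6350 + 800 + 254) - 1194 = -25296 - 1194 = -26490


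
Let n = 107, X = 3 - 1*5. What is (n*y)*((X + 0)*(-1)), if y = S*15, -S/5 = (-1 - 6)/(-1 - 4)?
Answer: -22470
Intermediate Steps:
X = -2 (X = 3 - 5 = -2)
S = -7 (S = -5*(-1 - 6)/(-1 - 4) = -(-35)/(-5) = -(-35)*(-1)/5 = -5*7/5 = -7)
y = -105 (y = -7*15 = -105)
(n*y)*((X + 0)*(-1)) = (107*(-105))*((-2 + 0)*(-1)) = -(-22470)*(-1) = -11235*2 = -22470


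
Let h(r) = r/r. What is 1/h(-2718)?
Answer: 1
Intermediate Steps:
h(r) = 1
1/h(-2718) = 1/1 = 1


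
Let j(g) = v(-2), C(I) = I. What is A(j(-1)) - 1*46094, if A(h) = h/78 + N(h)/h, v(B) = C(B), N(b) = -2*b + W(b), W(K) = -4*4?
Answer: -1797433/39 ≈ -46088.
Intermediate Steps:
W(K) = -16
N(b) = -16 - 2*b (N(b) = -2*b - 16 = -16 - 2*b)
v(B) = B
j(g) = -2
A(h) = h/78 + (-16 - 2*h)/h
A(j(-1)) - 1*46094 = (-2 - 16/(-2) + (1/78)*(-2)) - 1*46094 = (-2 - 16*(-½) - 1/39) - 46094 = (-2 + 8 - 1/39) - 46094 = 233/39 - 46094 = -1797433/39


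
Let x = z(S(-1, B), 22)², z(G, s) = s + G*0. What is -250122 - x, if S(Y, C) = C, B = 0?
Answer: -250606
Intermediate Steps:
z(G, s) = s (z(G, s) = s + 0 = s)
x = 484 (x = 22² = 484)
-250122 - x = -250122 - 1*484 = -250122 - 484 = -250606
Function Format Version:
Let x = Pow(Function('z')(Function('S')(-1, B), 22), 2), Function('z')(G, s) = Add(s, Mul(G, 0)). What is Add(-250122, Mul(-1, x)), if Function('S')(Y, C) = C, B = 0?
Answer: -250606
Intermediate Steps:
Function('z')(G, s) = s (Function('z')(G, s) = Add(s, 0) = s)
x = 484 (x = Pow(22, 2) = 484)
Add(-250122, Mul(-1, x)) = Add(-250122, Mul(-1, 484)) = Add(-250122, -484) = -250606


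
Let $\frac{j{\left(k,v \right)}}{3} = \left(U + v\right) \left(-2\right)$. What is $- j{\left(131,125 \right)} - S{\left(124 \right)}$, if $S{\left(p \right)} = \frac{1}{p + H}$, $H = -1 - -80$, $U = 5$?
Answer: $\frac{158339}{203} \approx 780.0$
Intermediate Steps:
$H = 79$ ($H = -1 + 80 = 79$)
$j{\left(k,v \right)} = -30 - 6 v$ ($j{\left(k,v \right)} = 3 \left(5 + v\right) \left(-2\right) = 3 \left(-10 - 2 v\right) = -30 - 6 v$)
$S{\left(p \right)} = \frac{1}{79 + p}$ ($S{\left(p \right)} = \frac{1}{p + 79} = \frac{1}{79 + p}$)
$- j{\left(131,125 \right)} - S{\left(124 \right)} = - (-30 - 750) - \frac{1}{79 + 124} = - (-30 - 750) - \frac{1}{203} = \left(-1\right) \left(-780\right) - \frac{1}{203} = 780 - \frac{1}{203} = \frac{158339}{203}$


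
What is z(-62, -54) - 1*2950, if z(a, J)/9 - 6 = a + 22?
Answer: -3256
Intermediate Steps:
z(a, J) = 252 + 9*a (z(a, J) = 54 + 9*(a + 22) = 54 + 9*(22 + a) = 54 + (198 + 9*a) = 252 + 9*a)
z(-62, -54) - 1*2950 = (252 + 9*(-62)) - 1*2950 = (252 - 558) - 2950 = -306 - 2950 = -3256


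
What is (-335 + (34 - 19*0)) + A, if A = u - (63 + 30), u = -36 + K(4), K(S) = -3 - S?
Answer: -437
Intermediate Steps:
u = -43 (u = -36 + (-3 - 1*4) = -36 + (-3 - 4) = -36 - 7 = -43)
A = -136 (A = -43 - (63 + 30) = -43 - 1*93 = -43 - 93 = -136)
(-335 + (34 - 19*0)) + A = (-335 + (34 - 19*0)) - 136 = (-335 + (34 + 0)) - 136 = (-335 + 34) - 136 = -301 - 136 = -437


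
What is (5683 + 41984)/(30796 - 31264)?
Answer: -15889/156 ≈ -101.85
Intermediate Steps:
(5683 + 41984)/(30796 - 31264) = 47667/(-468) = 47667*(-1/468) = -15889/156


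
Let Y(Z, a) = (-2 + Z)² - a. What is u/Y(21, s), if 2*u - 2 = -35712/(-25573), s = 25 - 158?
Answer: 43429/12633062 ≈ 0.0034377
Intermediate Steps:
s = -133
u = 43429/25573 (u = 1 + (-35712/(-25573))/2 = 1 + (-35712*(-1/25573))/2 = 1 + (½)*(35712/25573) = 1 + 17856/25573 = 43429/25573 ≈ 1.6982)
u/Y(21, s) = 43429/(25573*((-2 + 21)² - 1*(-133))) = 43429/(25573*(19² + 133)) = 43429/(25573*(361 + 133)) = (43429/25573)/494 = (43429/25573)*(1/494) = 43429/12633062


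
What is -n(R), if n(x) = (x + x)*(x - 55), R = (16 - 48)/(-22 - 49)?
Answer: 247872/5041 ≈ 49.171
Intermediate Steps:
R = 32/71 (R = -32/(-71) = -32*(-1/71) = 32/71 ≈ 0.45070)
n(x) = 2*x*(-55 + x) (n(x) = (2*x)*(-55 + x) = 2*x*(-55 + x))
-n(R) = -2*32*(-55 + 32/71)/71 = -2*32*(-3873)/(71*71) = -1*(-247872/5041) = 247872/5041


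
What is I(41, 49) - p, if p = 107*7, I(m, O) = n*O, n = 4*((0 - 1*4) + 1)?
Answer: -1337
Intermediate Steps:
n = -12 (n = 4*((0 - 4) + 1) = 4*(-4 + 1) = 4*(-3) = -12)
I(m, O) = -12*O
p = 749
I(41, 49) - p = -12*49 - 1*749 = -588 - 749 = -1337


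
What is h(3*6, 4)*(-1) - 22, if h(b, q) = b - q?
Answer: -36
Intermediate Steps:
h(3*6, 4)*(-1) - 22 = (3*6 - 1*4)*(-1) - 22 = (18 - 4)*(-1) - 22 = 14*(-1) - 22 = -14 - 22 = -36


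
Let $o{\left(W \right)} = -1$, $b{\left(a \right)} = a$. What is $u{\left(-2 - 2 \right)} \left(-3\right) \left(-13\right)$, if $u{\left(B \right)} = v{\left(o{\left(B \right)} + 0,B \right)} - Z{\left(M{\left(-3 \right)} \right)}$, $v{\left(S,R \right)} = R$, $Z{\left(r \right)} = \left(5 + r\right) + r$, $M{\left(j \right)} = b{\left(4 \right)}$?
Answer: $-663$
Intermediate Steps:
$M{\left(j \right)} = 4$
$Z{\left(r \right)} = 5 + 2 r$
$u{\left(B \right)} = -13 + B$ ($u{\left(B \right)} = B - \left(5 + 2 \cdot 4\right) = B - \left(5 + 8\right) = B - 13 = -13 + B$)
$u{\left(-2 - 2 \right)} \left(-3\right) \left(-13\right) = \left(-13 - 4\right) \left(-3\right) \left(-13\right) = \left(-17\right) \left(-3\right) \left(-13\right) = 51 \left(-13\right) = -663$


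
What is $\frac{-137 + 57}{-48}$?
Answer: $\frac{5}{3} \approx 1.6667$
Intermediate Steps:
$\frac{-137 + 57}{-48} = \left(-80\right) \left(- \frac{1}{48}\right) = \frac{5}{3}$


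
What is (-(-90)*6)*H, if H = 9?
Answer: 4860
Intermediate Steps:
(-(-90)*6)*H = -(-90)*6*9 = -18*(-30)*9 = 540*9 = 4860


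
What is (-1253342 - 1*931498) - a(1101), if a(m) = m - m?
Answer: -2184840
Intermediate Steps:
a(m) = 0
(-1253342 - 1*931498) - a(1101) = (-1253342 - 1*931498) - 1*0 = (-1253342 - 931498) + 0 = -2184840 + 0 = -2184840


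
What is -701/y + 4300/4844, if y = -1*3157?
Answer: 606098/546161 ≈ 1.1097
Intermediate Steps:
y = -3157
-701/y + 4300/4844 = -701/(-3157) + 4300/4844 = -701*(-1/3157) + 4300*(1/4844) = 701/3157 + 1075/1211 = 606098/546161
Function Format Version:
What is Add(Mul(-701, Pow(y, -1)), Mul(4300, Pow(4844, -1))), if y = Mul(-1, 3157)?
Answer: Rational(606098, 546161) ≈ 1.1097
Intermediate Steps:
y = -3157
Add(Mul(-701, Pow(y, -1)), Mul(4300, Pow(4844, -1))) = Add(Mul(-701, Pow(-3157, -1)), Mul(4300, Pow(4844, -1))) = Add(Mul(-701, Rational(-1, 3157)), Mul(4300, Rational(1, 4844))) = Add(Rational(701, 3157), Rational(1075, 1211)) = Rational(606098, 546161)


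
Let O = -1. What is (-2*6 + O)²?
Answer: 169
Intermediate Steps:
(-2*6 + O)² = (-2*6 - 1)² = (-12 - 1)² = (-13)² = 169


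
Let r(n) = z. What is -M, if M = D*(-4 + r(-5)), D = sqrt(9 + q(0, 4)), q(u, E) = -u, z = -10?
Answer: 42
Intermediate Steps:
D = 3 (D = sqrt(9 - 1*0) = sqrt(9 + 0) = sqrt(9) = 3)
r(n) = -10
M = -42 (M = 3*(-4 - 10) = 3*(-14) = -42)
-M = -1*(-42) = 42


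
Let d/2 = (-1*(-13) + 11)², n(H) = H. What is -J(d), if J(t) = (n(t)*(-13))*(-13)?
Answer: -194688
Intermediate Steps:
d = 1152 (d = 2*(-1*(-13) + 11)² = 2*(13 + 11)² = 2*24² = 2*576 = 1152)
J(t) = 169*t (J(t) = (t*(-13))*(-13) = -13*t*(-13) = 169*t)
-J(d) = -169*1152 = -1*194688 = -194688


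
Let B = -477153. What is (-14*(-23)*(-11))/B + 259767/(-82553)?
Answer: -123656200625/39390411609 ≈ -3.1392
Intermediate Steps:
(-14*(-23)*(-11))/B + 259767/(-82553) = (-14*(-23)*(-11))/(-477153) + 259767/(-82553) = (322*(-11))*(-1/477153) + 259767*(-1/82553) = -3542*(-1/477153) - 259767/82553 = 3542/477153 - 259767/82553 = -123656200625/39390411609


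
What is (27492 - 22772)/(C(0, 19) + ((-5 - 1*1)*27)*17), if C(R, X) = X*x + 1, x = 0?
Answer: -4720/2753 ≈ -1.7145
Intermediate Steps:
C(R, X) = 1 (C(R, X) = X*0 + 1 = 0 + 1 = 1)
(27492 - 22772)/(C(0, 19) + ((-5 - 1*1)*27)*17) = (27492 - 22772)/(1 + ((-5 - 1*1)*27)*17) = 4720/(1 + ((-5 - 1)*27)*17) = 4720/(1 - 6*27*17) = 4720/(1 - 162*17) = 4720/(1 - 2754) = 4720/(-2753) = 4720*(-1/2753) = -4720/2753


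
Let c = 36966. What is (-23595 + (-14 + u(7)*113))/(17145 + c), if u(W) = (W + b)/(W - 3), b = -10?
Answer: -5575/12732 ≈ -0.43787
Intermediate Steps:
u(W) = (-10 + W)/(-3 + W) (u(W) = (W - 10)/(W - 3) = (-10 + W)/(-3 + W))
(-23595 + (-14 + u(7)*113))/(17145 + c) = (-23595 + (-14 + ((-10 + 7)/(-3 + 7))*113))/(17145 + 36966) = (-23595 + (-14 + (-3/4)*113))/54111 = (-23595 + (-14 + ((1/4)*(-3))*113))*(1/54111) = (-23595 + (-14 - 3/4*113))*(1/54111) = (-23595 + (-14 - 339/4))*(1/54111) = (-23595 - 395/4)*(1/54111) = -94775/4*1/54111 = -5575/12732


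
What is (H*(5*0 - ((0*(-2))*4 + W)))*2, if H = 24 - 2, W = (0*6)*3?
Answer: 0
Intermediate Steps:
W = 0 (W = 0*3 = 0)
H = 22
(H*(5*0 - ((0*(-2))*4 + W)))*2 = (22*(5*0 - ((0*(-2))*4 + 0)))*2 = (22*(0 - (0*4 + 0)))*2 = (22*(0 - (0 + 0)))*2 = (22*(0 - 1*0))*2 = (22*(0 + 0))*2 = (22*0)*2 = 0*2 = 0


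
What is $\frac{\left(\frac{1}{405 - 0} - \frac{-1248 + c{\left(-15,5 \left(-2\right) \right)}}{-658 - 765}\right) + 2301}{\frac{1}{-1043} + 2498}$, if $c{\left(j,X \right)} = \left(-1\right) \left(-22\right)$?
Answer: $\frac{1382606753444}{1501538593095} \approx 0.92079$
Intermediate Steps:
$c{\left(j,X \right)} = 22$
$\frac{\left(\frac{1}{405 - 0} - \frac{-1248 + c{\left(-15,5 \left(-2\right) \right)}}{-658 - 765}\right) + 2301}{\frac{1}{-1043} + 2498} = \frac{\left(\frac{1}{405 - 0} - \frac{-1248 + 22}{-658 - 765}\right) + 2301}{\frac{1}{-1043} + 2498} = \frac{\left(\frac{1}{405 + 0} - - \frac{1226}{-1423}\right) + 2301}{- \frac{1}{1043} + 2498} = \frac{\left(\frac{1}{405} - \left(-1226\right) \left(- \frac{1}{1423}\right)\right) + 2301}{\frac{2605413}{1043}} = \left(\left(\frac{1}{405} - \frac{1226}{1423}\right) + 2301\right) \frac{1043}{2605413} = \left(- \frac{495107}{576315} + 2301\right) \frac{1043}{2605413} = \frac{1325605708}{576315} \cdot \frac{1043}{2605413} = \frac{1382606753444}{1501538593095}$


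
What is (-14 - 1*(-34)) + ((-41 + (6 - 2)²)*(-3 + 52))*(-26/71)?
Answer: 33270/71 ≈ 468.59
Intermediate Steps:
(-14 - 1*(-34)) + ((-41 + (6 - 2)²)*(-3 + 52))*(-26/71) = (-14 + 34) + ((-41 + 4²)*49)*(-26*1/71) = 20 + ((-41 + 16)*49)*(-26/71) = 20 - 25*49*(-26/71) = 20 - 1225*(-26/71) = 20 + 31850/71 = 33270/71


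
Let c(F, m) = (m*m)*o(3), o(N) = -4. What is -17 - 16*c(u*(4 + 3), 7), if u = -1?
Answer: 3119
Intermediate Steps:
c(F, m) = -4*m² (c(F, m) = (m*m)*(-4) = m²*(-4) = -4*m²)
-17 - 16*c(u*(4 + 3), 7) = -17 - (-64)*7² = -17 - (-64)*49 = -17 - 16*(-196) = -17 + 3136 = 3119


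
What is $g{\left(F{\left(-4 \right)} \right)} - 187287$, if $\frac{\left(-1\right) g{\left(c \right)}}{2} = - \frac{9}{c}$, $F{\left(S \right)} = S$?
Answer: $- \frac{374583}{2} \approx -1.8729 \cdot 10^{5}$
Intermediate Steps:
$g{\left(c \right)} = \frac{18}{c}$ ($g{\left(c \right)} = - 2 \left(- \frac{9}{c}\right) = \frac{18}{c}$)
$g{\left(F{\left(-4 \right)} \right)} - 187287 = \frac{18}{-4} - 187287 = 18 \left(- \frac{1}{4}\right) - 187287 = - \frac{9}{2} - 187287 = - \frac{374583}{2}$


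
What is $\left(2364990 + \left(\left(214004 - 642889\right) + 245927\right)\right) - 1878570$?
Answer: $303462$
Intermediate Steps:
$\left(2364990 + \left(\left(214004 - 642889\right) + 245927\right)\right) - 1878570 = \left(2364990 + \left(-428885 + 245927\right)\right) - 1878570 = \left(2364990 - 182958\right) - 1878570 = 2182032 - 1878570 = 303462$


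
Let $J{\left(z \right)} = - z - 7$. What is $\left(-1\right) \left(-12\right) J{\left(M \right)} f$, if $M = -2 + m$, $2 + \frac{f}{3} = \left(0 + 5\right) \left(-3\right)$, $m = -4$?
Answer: $612$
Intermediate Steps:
$f = -51$ ($f = -6 + 3 \left(0 + 5\right) \left(-3\right) = -6 + 3 \cdot 5 \left(-3\right) = -6 + 3 \left(-15\right) = -6 - 45 = -51$)
$M = -6$ ($M = -2 - 4 = -6$)
$J{\left(z \right)} = -7 - z$ ($J{\left(z \right)} = - z - 7 = -7 - z$)
$\left(-1\right) \left(-12\right) J{\left(M \right)} f = \left(-1\right) \left(-12\right) \left(-7 - -6\right) \left(-51\right) = 12 \left(-7 + 6\right) \left(-51\right) = 12 \left(-1\right) \left(-51\right) = \left(-12\right) \left(-51\right) = 612$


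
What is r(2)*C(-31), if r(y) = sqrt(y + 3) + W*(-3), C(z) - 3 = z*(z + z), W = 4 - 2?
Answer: -11550 + 1925*sqrt(5) ≈ -7245.6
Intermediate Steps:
W = 2
C(z) = 3 + 2*z**2 (C(z) = 3 + z*(z + z) = 3 + z*(2*z) = 3 + 2*z**2)
r(y) = -6 + sqrt(3 + y) (r(y) = sqrt(y + 3) + 2*(-3) = sqrt(3 + y) - 6 = -6 + sqrt(3 + y))
r(2)*C(-31) = (-6 + sqrt(3 + 2))*(3 + 2*(-31)**2) = (-6 + sqrt(5))*(3 + 2*961) = (-6 + sqrt(5))*(3 + 1922) = (-6 + sqrt(5))*1925 = -11550 + 1925*sqrt(5)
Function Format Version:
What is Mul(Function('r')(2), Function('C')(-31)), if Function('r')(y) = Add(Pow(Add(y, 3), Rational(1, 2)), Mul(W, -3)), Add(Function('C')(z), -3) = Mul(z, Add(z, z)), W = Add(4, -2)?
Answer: Add(-11550, Mul(1925, Pow(5, Rational(1, 2)))) ≈ -7245.6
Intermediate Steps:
W = 2
Function('C')(z) = Add(3, Mul(2, Pow(z, 2))) (Function('C')(z) = Add(3, Mul(z, Add(z, z))) = Add(3, Mul(z, Mul(2, z))) = Add(3, Mul(2, Pow(z, 2))))
Function('r')(y) = Add(-6, Pow(Add(3, y), Rational(1, 2))) (Function('r')(y) = Add(Pow(Add(y, 3), Rational(1, 2)), Mul(2, -3)) = Add(Pow(Add(3, y), Rational(1, 2)), -6) = Add(-6, Pow(Add(3, y), Rational(1, 2))))
Mul(Function('r')(2), Function('C')(-31)) = Mul(Add(-6, Pow(Add(3, 2), Rational(1, 2))), Add(3, Mul(2, Pow(-31, 2)))) = Mul(Add(-6, Pow(5, Rational(1, 2))), Add(3, Mul(2, 961))) = Mul(Add(-6, Pow(5, Rational(1, 2))), Add(3, 1922)) = Mul(Add(-6, Pow(5, Rational(1, 2))), 1925) = Add(-11550, Mul(1925, Pow(5, Rational(1, 2))))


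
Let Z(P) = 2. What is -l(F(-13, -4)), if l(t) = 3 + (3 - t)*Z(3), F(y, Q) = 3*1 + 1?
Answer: -1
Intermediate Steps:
F(y, Q) = 4 (F(y, Q) = 3 + 1 = 4)
l(t) = 9 - 2*t (l(t) = 3 + (3 - t)*2 = 3 + (6 - 2*t) = 9 - 2*t)
-l(F(-13, -4)) = -(9 - 2*4) = -(9 - 8) = -1*1 = -1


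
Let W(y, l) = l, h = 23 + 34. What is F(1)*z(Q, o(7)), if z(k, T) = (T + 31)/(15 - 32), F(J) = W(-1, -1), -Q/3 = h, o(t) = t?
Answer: 38/17 ≈ 2.2353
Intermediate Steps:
h = 57
Q = -171 (Q = -3*57 = -171)
F(J) = -1
z(k, T) = -31/17 - T/17 (z(k, T) = (31 + T)/(-17) = (31 + T)*(-1/17) = -31/17 - T/17)
F(1)*z(Q, o(7)) = -(-31/17 - 1/17*7) = -(-31/17 - 7/17) = -1*(-38/17) = 38/17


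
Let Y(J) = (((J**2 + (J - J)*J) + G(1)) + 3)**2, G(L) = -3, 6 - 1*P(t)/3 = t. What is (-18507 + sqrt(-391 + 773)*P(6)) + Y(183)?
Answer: 1121494614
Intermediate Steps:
P(t) = 18 - 3*t
Y(J) = J**4 (Y(J) = (((J**2 + (J - J)*J) - 3) + 3)**2 = (((J**2 + 0*J) - 3) + 3)**2 = (((J**2 + 0) - 3) + 3)**2 = ((J**2 - 3) + 3)**2 = ((-3 + J**2) + 3)**2 = (J**2)**2 = J**4)
(-18507 + sqrt(-391 + 773)*P(6)) + Y(183) = (-18507 + sqrt(-391 + 773)*(18 - 3*6)) + 183**4 = (-18507 + sqrt(382)*(18 - 18)) + 1121513121 = (-18507 + sqrt(382)*0) + 1121513121 = (-18507 + 0) + 1121513121 = -18507 + 1121513121 = 1121494614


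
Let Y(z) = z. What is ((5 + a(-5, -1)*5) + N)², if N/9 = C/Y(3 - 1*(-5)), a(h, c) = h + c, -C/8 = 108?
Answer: 994009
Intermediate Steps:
C = -864 (C = -8*108 = -864)
a(h, c) = c + h
N = -972 (N = 9*(-864/(3 - 1*(-5))) = 9*(-864/(3 + 5)) = 9*(-864/8) = 9*(-864*⅛) = 9*(-108) = -972)
((5 + a(-5, -1)*5) + N)² = ((5 + (-1 - 5)*5) - 972)² = ((5 - 6*5) - 972)² = ((5 - 30) - 972)² = (-25 - 972)² = (-997)² = 994009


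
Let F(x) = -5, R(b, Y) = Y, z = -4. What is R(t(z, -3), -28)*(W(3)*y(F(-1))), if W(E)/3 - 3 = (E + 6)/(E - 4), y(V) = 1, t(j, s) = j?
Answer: 504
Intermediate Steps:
W(E) = 9 + 3*(6 + E)/(-4 + E) (W(E) = 9 + 3*((E + 6)/(E - 4)) = 9 + 3*((6 + E)/(-4 + E)) = 9 + 3*(6 + E)/(-4 + E))
R(t(z, -3), -28)*(W(3)*y(F(-1))) = -28*6*(-3 + 2*3)/(-4 + 3) = -28*6*(-3 + 6)/(-1) = -28*6*(-1)*3 = -(-504) = -28*(-18) = 504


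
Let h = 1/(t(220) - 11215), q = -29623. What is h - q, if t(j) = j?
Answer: 325704884/10995 ≈ 29623.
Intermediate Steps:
h = -1/10995 (h = 1/(220 - 11215) = 1/(-10995) = -1/10995 ≈ -9.0950e-5)
h - q = -1/10995 - 1*(-29623) = -1/10995 + 29623 = 325704884/10995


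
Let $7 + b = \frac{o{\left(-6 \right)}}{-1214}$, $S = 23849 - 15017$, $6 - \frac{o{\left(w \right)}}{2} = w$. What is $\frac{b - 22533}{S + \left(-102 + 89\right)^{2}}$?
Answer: $- \frac{13681792}{5463607} \approx -2.5042$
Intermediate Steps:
$o{\left(w \right)} = 12 - 2 w$
$S = 8832$ ($S = 23849 - 15017 = 8832$)
$b = - \frac{4261}{607}$ ($b = -7 + \frac{12 - -12}{-1214} = -7 - \frac{12 + 12}{1214} = -7 - \frac{12}{607} = - \frac{4261}{607} \approx -7.0198$)
$\frac{b - 22533}{S + \left(-102 + 89\right)^{2}} = \frac{- \frac{4261}{607} - 22533}{8832 + \left(-102 + 89\right)^{2}} = - \frac{13681792}{607 \left(8832 + \left(-13\right)^{2}\right)} = - \frac{13681792}{607 \left(8832 + 169\right)} = - \frac{13681792}{607 \cdot 9001} = \left(- \frac{13681792}{607}\right) \frac{1}{9001} = - \frac{13681792}{5463607}$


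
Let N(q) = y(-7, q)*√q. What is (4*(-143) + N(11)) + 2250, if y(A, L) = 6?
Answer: 1678 + 6*√11 ≈ 1697.9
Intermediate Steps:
N(q) = 6*√q
(4*(-143) + N(11)) + 2250 = (4*(-143) + 6*√11) + 2250 = (-572 + 6*√11) + 2250 = 1678 + 6*√11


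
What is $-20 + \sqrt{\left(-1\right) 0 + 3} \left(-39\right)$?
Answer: $-20 - 39 \sqrt{3} \approx -87.55$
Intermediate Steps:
$-20 + \sqrt{\left(-1\right) 0 + 3} \left(-39\right) = -20 + \sqrt{0 + 3} \left(-39\right) = -20 + \sqrt{3} \left(-39\right) = -20 - 39 \sqrt{3}$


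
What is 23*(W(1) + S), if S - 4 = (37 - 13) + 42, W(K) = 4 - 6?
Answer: 1564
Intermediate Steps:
W(K) = -2
S = 70 (S = 4 + ((37 - 13) + 42) = 4 + (24 + 42) = 4 + 66 = 70)
23*(W(1) + S) = 23*(-2 + 70) = 23*68 = 1564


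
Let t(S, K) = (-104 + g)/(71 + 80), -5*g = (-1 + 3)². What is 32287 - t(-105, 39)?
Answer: 24377209/755 ≈ 32288.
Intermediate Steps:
g = -⅘ (g = -(-1 + 3)²/5 = -⅕*2² = -⅕*4 = -⅘ ≈ -0.80000)
t(S, K) = -524/755 (t(S, K) = (-104 - ⅘)/(71 + 80) = -524/5/151 = -524/5*1/151 = -524/755)
32287 - t(-105, 39) = 32287 - 1*(-524/755) = 32287 + 524/755 = 24377209/755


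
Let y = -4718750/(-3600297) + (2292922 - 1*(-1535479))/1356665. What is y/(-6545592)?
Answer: -20185143603847/31971269466592491960 ≈ -6.3135e-7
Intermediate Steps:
y = 20185143603847/4884396929505 (y = -4718750*(-1/3600297) + (2292922 + 1535479)*(1/1356665) = 4718750/3600297 + 3828401*(1/1356665) = 4718750/3600297 + 3828401/1356665 = 20185143603847/4884396929505 ≈ 4.1326)
y/(-6545592) = (20185143603847/4884396929505)/(-6545592) = (20185143603847/4884396929505)*(-1/6545592) = -20185143603847/31971269466592491960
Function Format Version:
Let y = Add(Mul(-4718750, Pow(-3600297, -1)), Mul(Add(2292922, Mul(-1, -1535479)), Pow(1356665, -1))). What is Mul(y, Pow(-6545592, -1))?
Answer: Rational(-20185143603847, 31971269466592491960) ≈ -6.3135e-7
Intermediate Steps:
y = Rational(20185143603847, 4884396929505) (y = Add(Mul(-4718750, Rational(-1, 3600297)), Mul(Add(2292922, 1535479), Rational(1, 1356665))) = Add(Rational(4718750, 3600297), Mul(3828401, Rational(1, 1356665))) = Add(Rational(4718750, 3600297), Rational(3828401, 1356665)) = Rational(20185143603847, 4884396929505) ≈ 4.1326)
Mul(y, Pow(-6545592, -1)) = Mul(Rational(20185143603847, 4884396929505), Pow(-6545592, -1)) = Mul(Rational(20185143603847, 4884396929505), Rational(-1, 6545592)) = Rational(-20185143603847, 31971269466592491960)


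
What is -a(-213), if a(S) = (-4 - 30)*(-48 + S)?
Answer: -8874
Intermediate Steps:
a(S) = 1632 - 34*S (a(S) = -34*(-48 + S) = 1632 - 34*S)
-a(-213) = -(1632 - 34*(-213)) = -(1632 + 7242) = -1*8874 = -8874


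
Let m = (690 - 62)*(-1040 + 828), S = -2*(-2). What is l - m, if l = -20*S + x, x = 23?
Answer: 133079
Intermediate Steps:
S = 4
m = -133136 (m = 628*(-212) = -133136)
l = -57 (l = -20*4 + 23 = -80 + 23 = -57)
l - m = -57 - 1*(-133136) = -57 + 133136 = 133079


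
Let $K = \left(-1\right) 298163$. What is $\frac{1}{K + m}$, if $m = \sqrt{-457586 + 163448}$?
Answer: $- \frac{298163}{88901468707} - \frac{3 i \sqrt{32682}}{88901468707} \approx -3.3539 \cdot 10^{-6} - 6.1005 \cdot 10^{-9} i$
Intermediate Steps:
$m = 3 i \sqrt{32682}$ ($m = \sqrt{-294138} = 3 i \sqrt{32682} \approx 542.34 i$)
$K = -298163$
$\frac{1}{K + m} = \frac{1}{-298163 + 3 i \sqrt{32682}}$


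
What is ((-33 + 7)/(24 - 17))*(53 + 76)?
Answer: -3354/7 ≈ -479.14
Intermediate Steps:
((-33 + 7)/(24 - 17))*(53 + 76) = -26/7*129 = -3354/7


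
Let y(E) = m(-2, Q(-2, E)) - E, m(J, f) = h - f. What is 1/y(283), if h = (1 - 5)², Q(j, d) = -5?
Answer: -1/262 ≈ -0.0038168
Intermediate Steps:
h = 16 (h = (-4)² = 16)
m(J, f) = 16 - f
y(E) = 21 - E (y(E) = (16 - 1*(-5)) - E = (16 + 5) - E = 21 - E)
1/y(283) = 1/(21 - 1*283) = 1/(21 - 283) = 1/(-262) = -1/262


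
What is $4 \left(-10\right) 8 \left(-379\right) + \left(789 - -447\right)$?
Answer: $122516$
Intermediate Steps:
$4 \left(-10\right) 8 \left(-379\right) + \left(789 - -447\right) = \left(-40\right) 8 \left(-379\right) + \left(789 + 447\right) = \left(-320\right) \left(-379\right) + 1236 = 121280 + 1236 = 122516$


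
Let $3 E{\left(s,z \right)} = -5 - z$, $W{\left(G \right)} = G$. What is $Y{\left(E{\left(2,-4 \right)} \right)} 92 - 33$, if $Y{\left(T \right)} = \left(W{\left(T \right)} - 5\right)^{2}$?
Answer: $\frac{23255}{9} \approx 2583.9$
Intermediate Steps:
$E{\left(s,z \right)} = - \frac{5}{3} - \frac{z}{3}$ ($E{\left(s,z \right)} = \frac{-5 - z}{3} = - \frac{5}{3} - \frac{z}{3}$)
$Y{\left(T \right)} = \left(-5 + T\right)^{2}$ ($Y{\left(T \right)} = \left(T - 5\right)^{2} = \left(-5 + T\right)^{2}$)
$Y{\left(E{\left(2,-4 \right)} \right)} 92 - 33 = \left(-5 - \frac{1}{3}\right)^{2} \cdot 92 - 33 = \left(- \frac{16}{3}\right)^{2} \cdot 92 - 33 = \frac{256}{9} \cdot 92 - 33 = \frac{23552}{9} - 33 = \frac{23255}{9}$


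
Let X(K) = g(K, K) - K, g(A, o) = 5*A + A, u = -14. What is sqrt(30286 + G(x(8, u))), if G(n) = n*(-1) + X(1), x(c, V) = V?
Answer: sqrt(30305) ≈ 174.08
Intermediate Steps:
g(A, o) = 6*A
X(K) = 5*K (X(K) = 6*K - K = 5*K)
G(n) = 5 - n (G(n) = n*(-1) + 5*1 = -n + 5 = 5 - n)
sqrt(30286 + G(x(8, u))) = sqrt(30286 + (5 - 1*(-14))) = sqrt(30286 + (5 + 14)) = sqrt(30286 + 19) = sqrt(30305)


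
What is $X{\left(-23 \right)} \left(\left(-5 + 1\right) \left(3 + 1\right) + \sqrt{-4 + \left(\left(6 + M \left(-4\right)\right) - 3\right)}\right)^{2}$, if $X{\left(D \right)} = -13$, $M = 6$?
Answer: $-3003 + 2080 i \approx -3003.0 + 2080.0 i$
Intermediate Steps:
$X{\left(-23 \right)} \left(\left(-5 + 1\right) \left(3 + 1\right) + \sqrt{-4 + \left(\left(6 + M \left(-4\right)\right) - 3\right)}\right)^{2} = - 13 \left(\left(-5 + 1\right) \left(3 + 1\right) + \sqrt{-4 + \left(\left(6 + 6 \left(-4\right)\right) - 3\right)}\right)^{2} = - 13 \left(\left(-4\right) 4 + \sqrt{-4 + \left(\left(6 - 24\right) - 3\right)}\right)^{2} = - 13 \left(-16 + \sqrt{-4 - 21}\right)^{2} = - 13 \left(-16 + \sqrt{-25}\right)^{2} = - 13 \left(-16 + 5 i\right)^{2}$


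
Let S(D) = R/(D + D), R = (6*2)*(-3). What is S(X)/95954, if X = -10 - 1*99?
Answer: 9/5229493 ≈ 1.7210e-6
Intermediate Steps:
X = -109 (X = -10 - 99 = -109)
R = -36 (R = 12*(-3) = -36)
S(D) = -18/D (S(D) = -36/(D + D) = -36*1/(2*D) = -18/D)
S(X)/95954 = -18/(-109)/95954 = -18*(-1/109)*(1/95954) = (18/109)*(1/95954) = 9/5229493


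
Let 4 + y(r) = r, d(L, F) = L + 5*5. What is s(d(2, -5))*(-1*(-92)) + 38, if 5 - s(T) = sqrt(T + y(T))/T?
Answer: 498 - 460*sqrt(2)/27 ≈ 473.91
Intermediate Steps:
d(L, F) = 25 + L (d(L, F) = L + 25 = 25 + L)
y(r) = -4 + r
s(T) = 5 - sqrt(-4 + 2*T)/T (s(T) = 5 - sqrt(T + (-4 + T))/T = 5 - sqrt(-4 + 2*T)/T)
s(d(2, -5))*(-1*(-92)) + 38 = (5 - sqrt(-4 + 2*(25 + 2))/(25 + 2))*(-1*(-92)) + 38 = (5 - 1*sqrt(-4 + 2*27)/27)*92 + 38 = (5 - 1*1/27*sqrt(-4 + 54))*92 + 38 = (5 - 1*1/27*sqrt(50))*92 + 38 = (5 - 1*1/27*5*sqrt(2))*92 + 38 = (5 - 5*sqrt(2)/27)*92 + 38 = (460 - 460*sqrt(2)/27) + 38 = 498 - 460*sqrt(2)/27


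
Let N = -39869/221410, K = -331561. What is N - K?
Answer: 73410881141/221410 ≈ 3.3156e+5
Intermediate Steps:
N = -39869/221410 (N = -39869*1/221410 = -39869/221410 ≈ -0.18007)
N - K = -39869/221410 - 1*(-331561) = -39869/221410 + 331561 = 73410881141/221410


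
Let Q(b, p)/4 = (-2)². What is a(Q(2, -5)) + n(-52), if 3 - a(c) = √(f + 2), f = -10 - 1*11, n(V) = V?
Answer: -49 - I*√19 ≈ -49.0 - 4.3589*I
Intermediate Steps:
Q(b, p) = 16 (Q(b, p) = 4*(-2)² = 4*4 = 16)
f = -21 (f = -10 - 11 = -21)
a(c) = 3 - I*√19 (a(c) = 3 - √(-21 + 2) = 3 - √(-19) = 3 - I*√19)
a(Q(2, -5)) + n(-52) = (3 - I*√19) - 52 = -49 - I*√19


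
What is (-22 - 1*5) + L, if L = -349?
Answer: -376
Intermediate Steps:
(-22 - 1*5) + L = (-22 - 1*5) - 349 = (-22 - 5) - 349 = -27 - 349 = -376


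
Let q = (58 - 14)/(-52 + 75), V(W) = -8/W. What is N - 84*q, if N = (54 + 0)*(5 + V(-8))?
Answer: 3756/23 ≈ 163.30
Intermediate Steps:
q = 44/23 ≈ 1.9130
N = 324 (N = (54 + 0)*(5 - 8/(-8)) = 54*(5 - 8*(-1/8)) = 54*(5 + 1) = 54*6 = 324)
N - 84*q = 324 - 84*44/23 = 324 - 3696/23 = 3756/23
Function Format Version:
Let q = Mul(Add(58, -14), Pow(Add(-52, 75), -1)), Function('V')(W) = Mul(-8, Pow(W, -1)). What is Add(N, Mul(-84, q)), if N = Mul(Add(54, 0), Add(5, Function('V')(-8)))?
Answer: Rational(3756, 23) ≈ 163.30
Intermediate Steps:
q = Rational(44, 23) (q = Mul(44, Pow(23, -1)) = Mul(44, Rational(1, 23)) = Rational(44, 23) ≈ 1.9130)
N = 324 (N = Mul(Add(54, 0), Add(5, Mul(-8, Pow(-8, -1)))) = Mul(54, Add(5, Mul(-8, Rational(-1, 8)))) = Mul(54, Add(5, 1)) = Mul(54, 6) = 324)
Add(N, Mul(-84, q)) = Add(324, Mul(-84, Rational(44, 23))) = Add(324, Rational(-3696, 23)) = Rational(3756, 23)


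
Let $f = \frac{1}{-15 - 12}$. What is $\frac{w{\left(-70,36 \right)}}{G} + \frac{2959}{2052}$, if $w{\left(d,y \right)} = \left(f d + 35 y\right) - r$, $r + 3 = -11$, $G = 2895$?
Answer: $\frac{11185873}{5940540} \approx 1.883$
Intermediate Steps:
$f = - \frac{1}{27}$ ($f = \frac{1}{-27} = - \frac{1}{27} \approx -0.037037$)
$r = -14$ ($r = -3 - 11 = -14$)
$w{\left(d,y \right)} = 14 + 35 y - \frac{d}{27}$ ($w{\left(d,y \right)} = \left(- \frac{d}{27} + 35 y\right) - -14 = \left(35 y - \frac{d}{27}\right) + 14 = 14 + 35 y - \frac{d}{27}$)
$\frac{w{\left(-70,36 \right)}}{G} + \frac{2959}{2052} = \frac{14 + 35 \cdot 36 - - \frac{70}{27}}{2895} + \frac{2959}{2052} = \left(14 + 1260 + \frac{70}{27}\right) \frac{1}{2895} + 2959 \cdot \frac{1}{2052} = \frac{34468}{27} \cdot \frac{1}{2895} + \frac{2959}{2052} = \frac{34468}{78165} + \frac{2959}{2052} = \frac{11185873}{5940540}$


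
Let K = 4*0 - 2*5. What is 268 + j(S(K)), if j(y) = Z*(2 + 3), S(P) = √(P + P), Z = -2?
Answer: 258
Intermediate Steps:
K = -10 (K = 0 - 10 = -10)
S(P) = √2*√P (S(P) = √(2*P) = √2*√P)
j(y) = -10 (j(y) = -2*(2 + 3) = -2*5 = -10)
268 + j(S(K)) = 268 - 10 = 258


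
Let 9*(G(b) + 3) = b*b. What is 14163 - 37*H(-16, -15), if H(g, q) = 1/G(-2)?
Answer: 326082/23 ≈ 14177.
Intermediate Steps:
G(b) = -3 + b²/9 (G(b) = -3 + (b*b)/9 = -3 + b²/9)
H(g, q) = -9/23 (H(g, q) = 1/(-3 + (⅑)*(-2)²) = 1/(-3 + (⅑)*4) = 1/(-3 + 4/9) = 1/(-23/9) = -9/23)
14163 - 37*H(-16, -15) = 14163 - 37*(-9)/23 = 14163 - 1*(-333/23) = 14163 + 333/23 = 326082/23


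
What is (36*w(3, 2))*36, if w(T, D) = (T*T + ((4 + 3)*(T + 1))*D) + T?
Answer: 88128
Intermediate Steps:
w(T, D) = T + T² + D*(7 + 7*T) (w(T, D) = (T² + (7*(1 + T))*D) + T = (T² + (7 + 7*T)*D) + T = (T² + D*(7 + 7*T)) + T = T + T² + D*(7 + 7*T))
(36*w(3, 2))*36 = (36*(3 + 3² + 7*2 + 7*2*3))*36 = (36*(3 + 9 + 14 + 42))*36 = (36*68)*36 = 2448*36 = 88128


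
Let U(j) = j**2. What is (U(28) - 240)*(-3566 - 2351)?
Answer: -3218848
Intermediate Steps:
(U(28) - 240)*(-3566 - 2351) = (28**2 - 240)*(-3566 - 2351) = (784 - 240)*(-5917) = 544*(-5917) = -3218848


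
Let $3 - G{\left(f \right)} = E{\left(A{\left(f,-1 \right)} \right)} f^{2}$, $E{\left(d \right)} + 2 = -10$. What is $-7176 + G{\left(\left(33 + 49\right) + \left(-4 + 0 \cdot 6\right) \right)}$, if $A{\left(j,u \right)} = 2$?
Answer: $65835$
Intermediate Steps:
$E{\left(d \right)} = -12$ ($E{\left(d \right)} = -2 - 10 = -12$)
$G{\left(f \right)} = 3 + 12 f^{2}$ ($G{\left(f \right)} = 3 - - 12 f^{2} = 3 + 12 f^{2}$)
$-7176 + G{\left(\left(33 + 49\right) + \left(-4 + 0 \cdot 6\right) \right)} = -7176 + \left(3 + 12 \left(\left(33 + 49\right) + \left(-4 + 0 \cdot 6\right)\right)^{2}\right) = -7176 + \left(3 + 12 \left(82 + \left(-4 + 0\right)\right)^{2}\right) = -7176 + \left(3 + 12 \left(82 - 4\right)^{2}\right) = -7176 + \left(3 + 12 \cdot 78^{2}\right) = -7176 + \left(3 + 12 \cdot 6084\right) = -7176 + \left(3 + 73008\right) = -7176 + 73011 = 65835$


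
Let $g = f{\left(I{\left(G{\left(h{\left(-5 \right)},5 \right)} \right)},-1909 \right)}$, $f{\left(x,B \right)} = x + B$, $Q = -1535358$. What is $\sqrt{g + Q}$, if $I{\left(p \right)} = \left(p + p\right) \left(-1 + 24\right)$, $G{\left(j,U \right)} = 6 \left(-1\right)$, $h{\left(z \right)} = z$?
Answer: $i \sqrt{1537543} \approx 1240.0 i$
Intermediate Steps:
$G{\left(j,U \right)} = -6$
$I{\left(p \right)} = 46 p$ ($I{\left(p \right)} = 2 p 23 = 46 p$)
$f{\left(x,B \right)} = B + x$
$g = -2185$ ($g = -1909 + 46 \left(-6\right) = -1909 - 276 = -2185$)
$\sqrt{g + Q} = \sqrt{-2185 - 1535358} = \sqrt{-1537543} = i \sqrt{1537543}$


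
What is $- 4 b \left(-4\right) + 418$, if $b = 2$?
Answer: $450$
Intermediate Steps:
$- 4 b \left(-4\right) + 418 = \left(-4\right) 2 \left(-4\right) + 418 = \left(-8\right) \left(-4\right) + 418 = 32 + 418 = 450$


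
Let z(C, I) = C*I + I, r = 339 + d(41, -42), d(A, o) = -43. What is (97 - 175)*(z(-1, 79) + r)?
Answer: -23088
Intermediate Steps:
r = 296 (r = 339 - 43 = 296)
z(C, I) = I + C*I
(97 - 175)*(z(-1, 79) + r) = (97 - 175)*(79*(1 - 1) + 296) = -78*(79*0 + 296) = -78*(0 + 296) = -78*296 = -23088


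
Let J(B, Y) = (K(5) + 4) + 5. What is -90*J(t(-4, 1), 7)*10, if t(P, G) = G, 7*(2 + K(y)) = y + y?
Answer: -53100/7 ≈ -7585.7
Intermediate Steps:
K(y) = -2 + 2*y/7 (K(y) = -2 + (y + y)/7 = -2 + (2*y)/7 = -2 + 2*y/7)
J(B, Y) = 59/7 (J(B, Y) = ((-2 + (2/7)*5) + 4) + 5 = ((-2 + 10/7) + 4) + 5 = (-4/7 + 4) + 5 = 24/7 + 5 = 59/7)
-90*J(t(-4, 1), 7)*10 = -90*59/7*10 = -5310/7*10 = -53100/7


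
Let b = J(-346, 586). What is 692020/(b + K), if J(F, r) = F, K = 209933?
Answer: 98860/29941 ≈ 3.3018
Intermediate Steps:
b = -346
692020/(b + K) = 692020/(-346 + 209933) = 692020/209587 = 692020*(1/209587) = 98860/29941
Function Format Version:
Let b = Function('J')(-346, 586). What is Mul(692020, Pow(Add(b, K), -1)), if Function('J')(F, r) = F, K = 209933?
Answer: Rational(98860, 29941) ≈ 3.3018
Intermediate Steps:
b = -346
Mul(692020, Pow(Add(b, K), -1)) = Mul(692020, Pow(Add(-346, 209933), -1)) = Mul(692020, Pow(209587, -1)) = Mul(692020, Rational(1, 209587)) = Rational(98860, 29941)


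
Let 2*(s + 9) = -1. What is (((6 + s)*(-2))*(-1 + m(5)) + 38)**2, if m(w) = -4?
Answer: 9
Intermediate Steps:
s = -19/2 (s = -9 + (1/2)*(-1) = -9 - 1/2 = -19/2 ≈ -9.5000)
(((6 + s)*(-2))*(-1 + m(5)) + 38)**2 = (((6 - 19/2)*(-2))*(-1 - 4) + 38)**2 = (-7/2*(-2)*(-5) + 38)**2 = (7*(-5) + 38)**2 = (-35 + 38)**2 = 3**2 = 9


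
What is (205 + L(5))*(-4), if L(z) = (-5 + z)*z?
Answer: -820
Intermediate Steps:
L(z) = z*(-5 + z)
(205 + L(5))*(-4) = (205 + 5*(-5 + 5))*(-4) = (205 + 5*0)*(-4) = (205 + 0)*(-4) = 205*(-4) = -820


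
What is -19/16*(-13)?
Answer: 247/16 ≈ 15.438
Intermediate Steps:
-19/16*(-13) = 247/16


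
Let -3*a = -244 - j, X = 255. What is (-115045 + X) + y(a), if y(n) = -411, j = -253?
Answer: -115201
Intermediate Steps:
a = -3 (a = -(-244 - 1*(-253))/3 = -(-244 + 253)/3 = -⅓*9 = -3)
(-115045 + X) + y(a) = (-115045 + 255) - 411 = -114790 - 411 = -115201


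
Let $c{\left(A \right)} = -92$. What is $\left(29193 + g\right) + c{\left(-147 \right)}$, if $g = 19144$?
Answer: $48245$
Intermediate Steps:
$\left(29193 + g\right) + c{\left(-147 \right)} = \left(29193 + 19144\right) - 92 = 48337 - 92 = 48245$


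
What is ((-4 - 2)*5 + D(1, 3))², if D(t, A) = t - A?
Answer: 1024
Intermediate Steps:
((-4 - 2)*5 + D(1, 3))² = ((-4 - 2)*5 + (1 - 1*3))² = (-6*5 + (1 - 3))² = (-30 - 2)² = (-32)² = 1024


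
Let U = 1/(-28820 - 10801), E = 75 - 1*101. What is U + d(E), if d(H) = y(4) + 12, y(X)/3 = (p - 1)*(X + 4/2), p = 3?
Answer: 1901807/39621 ≈ 48.000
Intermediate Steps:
E = -26 (E = 75 - 101 = -26)
y(X) = 12 + 6*X (y(X) = 3*((3 - 1)*(X + 4/2)) = 3*(2*(X + 4*(½))) = 3*(2*(X + 2)) = 3*(2*(2 + X)) = 3*(4 + 2*X) = 12 + 6*X)
d(H) = 48 (d(H) = (12 + 6*4) + 12 = (12 + 24) + 12 = 36 + 12 = 48)
U = -1/39621 (U = 1/(-39621) = -1/39621 ≈ -2.5239e-5)
U + d(E) = -1/39621 + 48 = 1901807/39621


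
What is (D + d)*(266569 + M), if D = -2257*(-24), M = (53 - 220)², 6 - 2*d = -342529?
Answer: 66381286459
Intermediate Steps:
d = 342535/2 (d = 3 - ½*(-342529) = 3 + 342529/2 = 342535/2 ≈ 1.7127e+5)
M = 27889 (M = (-167)² = 27889)
D = 54168
(D + d)*(266569 + M) = (54168 + 342535/2)*(266569 + 27889) = (450871/2)*294458 = 66381286459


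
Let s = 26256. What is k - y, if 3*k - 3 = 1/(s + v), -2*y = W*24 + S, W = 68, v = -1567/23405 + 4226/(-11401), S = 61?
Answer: 35625738843992365/42036269392698 ≈ 847.50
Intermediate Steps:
v = -116774897/266840405 (v = -1567*1/23405 + 4226*(-1/11401) = -1567/23405 - 4226/11401 = -116774897/266840405 ≈ -0.43762)
y = -1693/2 (y = -(68*24 + 61)/2 = -(1632 + 61)/2 = -½*1693 = -1693/2 ≈ -846.50)
k = 21018401536754/21018134696349 (k = 1 + 1/(3*(26256 - 116774897/266840405)) = 1 + 1/(3*(7006044898783/266840405)) = 1 + (⅓)*(266840405/7006044898783) = 1 + 266840405/21018134696349 = 21018401536754/21018134696349 ≈ 1.0000)
k - y = 21018401536754/21018134696349 - 1*(-1693/2) = 21018401536754/21018134696349 + 1693/2 = 35625738843992365/42036269392698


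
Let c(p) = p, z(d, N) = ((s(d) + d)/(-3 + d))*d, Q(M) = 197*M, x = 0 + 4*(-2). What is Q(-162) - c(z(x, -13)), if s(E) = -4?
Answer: -350958/11 ≈ -31905.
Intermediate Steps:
x = -8 (x = 0 - 8 = -8)
z(d, N) = d*(-4 + d)/(-3 + d) (z(d, N) = ((-4 + d)/(-3 + d))*d = d*(-4 + d)/(-3 + d))
Q(-162) - c(z(x, -13)) = 197*(-162) - (-8)*(-4 - 8)/(-3 - 8) = -31914 - (-8)*(-12)/(-11) = -31914 - (-8)*(-1)*(-12)/11 = -31914 - 1*(-96/11) = -31914 + 96/11 = -350958/11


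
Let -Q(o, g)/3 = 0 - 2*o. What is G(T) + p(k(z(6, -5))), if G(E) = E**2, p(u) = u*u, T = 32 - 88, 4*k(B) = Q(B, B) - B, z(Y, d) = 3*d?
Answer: 55801/16 ≈ 3487.6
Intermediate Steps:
Q(o, g) = 6*o (Q(o, g) = -3*(0 - 2*o) = -(-6)*o = 6*o)
k(B) = 5*B/4 (k(B) = (6*B - B)/4 = (5*B)/4 = 5*B/4)
T = -56
p(u) = u**2
G(T) + p(k(z(6, -5))) = (-56)**2 + (5*(3*(-5))/4)**2 = 3136 + ((5/4)*(-15))**2 = 3136 + (-75/4)**2 = 3136 + 5625/16 = 55801/16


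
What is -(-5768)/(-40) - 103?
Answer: -1236/5 ≈ -247.20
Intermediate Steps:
-(-5768)/(-40) - 103 = -(-5768)*(-1)/40 - 103 = -103*7/5 - 103 = -721/5 - 103 = -1236/5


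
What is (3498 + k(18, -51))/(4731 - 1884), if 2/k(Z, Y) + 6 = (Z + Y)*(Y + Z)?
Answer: 3788336/3083301 ≈ 1.2287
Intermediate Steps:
k(Z, Y) = 2/(-6 + (Y + Z)²) (k(Z, Y) = 2/(-6 + (Z + Y)*(Y + Z)) = 2/(-6 + (Y + Z)*(Y + Z)) = 2/(-6 + (Y + Z)²))
(3498 + k(18, -51))/(4731 - 1884) = (3498 + 2/(-6 + (-51 + 18)²))/(4731 - 1884) = (3498 + 2/(-6 + (-33)²))/2847 = (3498 + 2/(-6 + 1089))*(1/2847) = (3498 + 2/1083)*(1/2847) = (3788336/1083)*(1/2847) = 3788336/3083301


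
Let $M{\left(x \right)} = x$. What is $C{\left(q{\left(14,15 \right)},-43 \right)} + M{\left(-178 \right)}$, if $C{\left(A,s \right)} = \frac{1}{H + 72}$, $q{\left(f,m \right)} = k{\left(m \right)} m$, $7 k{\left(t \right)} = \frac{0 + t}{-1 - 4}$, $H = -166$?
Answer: $- \frac{16733}{94} \approx -178.01$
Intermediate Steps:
$k{\left(t \right)} = - \frac{t}{35}$ ($k{\left(t \right)} = \frac{\left(0 + t\right) \frac{1}{-1 - 4}}{7} = \frac{t \frac{1}{-5}}{7} = \frac{t \left(- \frac{1}{5}\right)}{7} = \frac{\left(- \frac{1}{5}\right) t}{7} = - \frac{t}{35}$)
$q{\left(f,m \right)} = - \frac{m^{2}}{35}$ ($q{\left(f,m \right)} = - \frac{m}{35} m = - \frac{m^{2}}{35}$)
$C{\left(A,s \right)} = - \frac{1}{94}$ ($C{\left(A,s \right)} = \frac{1}{-166 + 72} = \frac{1}{-94} = - \frac{1}{94}$)
$C{\left(q{\left(14,15 \right)},-43 \right)} + M{\left(-178 \right)} = - \frac{1}{94} - 178 = - \frac{16733}{94}$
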